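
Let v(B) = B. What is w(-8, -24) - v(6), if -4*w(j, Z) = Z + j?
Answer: 2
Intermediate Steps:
w(j, Z) = -Z/4 - j/4 (w(j, Z) = -(Z + j)/4 = -Z/4 - j/4)
w(-8, -24) - v(6) = (-¼*(-24) - ¼*(-8)) - 1*6 = (6 + 2) - 6 = 8 - 6 = 2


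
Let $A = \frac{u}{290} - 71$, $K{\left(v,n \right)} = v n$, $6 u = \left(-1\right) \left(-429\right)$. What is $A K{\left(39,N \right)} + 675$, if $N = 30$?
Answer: $- \frac{4762179}{58} \approx -82107.0$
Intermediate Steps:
$u = \frac{143}{2}$ ($u = \frac{\left(-1\right) \left(-429\right)}{6} = \frac{1}{6} \cdot 429 = \frac{143}{2} \approx 71.5$)
$K{\left(v,n \right)} = n v$
$A = - \frac{41037}{580}$ ($A = \frac{143}{2 \cdot 290} - 71 = \frac{143}{2} \cdot \frac{1}{290} - 71 = \frac{143}{580} - 71 = - \frac{41037}{580} \approx -70.753$)
$A K{\left(39,N \right)} + 675 = - \frac{41037 \cdot 30 \cdot 39}{580} + 675 = \left(- \frac{41037}{580}\right) 1170 + 675 = - \frac{4801329}{58} + 675 = - \frac{4762179}{58}$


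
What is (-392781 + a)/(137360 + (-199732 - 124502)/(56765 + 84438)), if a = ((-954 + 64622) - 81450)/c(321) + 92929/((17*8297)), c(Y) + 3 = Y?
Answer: -1244006434334782957/434974784564394186 ≈ -2.8600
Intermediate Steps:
c(Y) = -3 + Y
a = -1239290948/22426791 (a = ((-954 + 64622) - 81450)/(-3 + 321) + 92929/((17*8297)) = (63668 - 81450)/318 + 92929/141049 = -17782*1/318 + 92929*(1/141049) = -8891/159 + 92929/141049 = -1239290948/22426791 ≈ -55.259)
(-392781 + a)/(137360 + (-199732 - 124502)/(56765 + 84438)) = (-392781 - 1239290948/22426791)/(137360 + (-199732 - 124502)/(56765 + 84438)) = -8810056686719/(22426791*(137360 - 324234/141203)) = -8810056686719/(22426791*19395319846/141203) = -8810056686719/22426791*141203/19395319846 = -1244006434334782957/434974784564394186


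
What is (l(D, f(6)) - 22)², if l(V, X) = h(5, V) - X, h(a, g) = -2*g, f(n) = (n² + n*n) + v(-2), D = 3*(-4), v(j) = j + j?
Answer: 4356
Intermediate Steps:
v(j) = 2*j
D = -12
f(n) = -4 + 2*n² (f(n) = (n² + n*n) + 2*(-2) = (n² + n²) - 4 = 2*n² - 4 = -4 + 2*n²)
l(V, X) = -X - 2*V (l(V, X) = -2*V - X = -X - 2*V)
(l(D, f(6)) - 22)² = ((-(-4 + 2*6²) - 2*(-12)) - 22)² = ((-(-4 + 2*36) + 24) - 22)² = ((-(-4 + 72) + 24) - 22)² = ((-1*68 + 24) - 22)² = ((-68 + 24) - 22)² = (-44 - 22)² = (-66)² = 4356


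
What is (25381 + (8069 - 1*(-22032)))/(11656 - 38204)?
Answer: -27741/13274 ≈ -2.0899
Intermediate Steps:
(25381 + (8069 - 1*(-22032)))/(11656 - 38204) = (25381 + (8069 + 22032))/(-26548) = (25381 + 30101)*(-1/26548) = 55482*(-1/26548) = -27741/13274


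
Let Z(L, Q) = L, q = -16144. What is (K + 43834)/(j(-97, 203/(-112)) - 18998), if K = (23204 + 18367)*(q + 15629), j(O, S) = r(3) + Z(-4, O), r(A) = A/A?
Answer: 21365231/19001 ≈ 1124.4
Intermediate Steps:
r(A) = 1
j(O, S) = -3 (j(O, S) = 1 - 4 = -3)
K = -21409065 (K = (23204 + 18367)*(-16144 + 15629) = 41571*(-515) = -21409065)
(K + 43834)/(j(-97, 203/(-112)) - 18998) = (-21409065 + 43834)/(-3 - 18998) = -21365231/(-19001) = -21365231*(-1/19001) = 21365231/19001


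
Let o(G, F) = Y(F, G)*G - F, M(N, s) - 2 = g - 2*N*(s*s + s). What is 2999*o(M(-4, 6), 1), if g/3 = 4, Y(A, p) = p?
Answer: 367374501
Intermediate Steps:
g = 12 (g = 3*4 = 12)
M(N, s) = 14 - 2*N*(s + s²) (M(N, s) = 2 + (12 - 2*N*(s*s + s)) = 2 + (12 - 2*N*(s² + s)) = 2 + (12 - 2*N*(s + s²)) = 14 - 2*N*(s + s²))
o(G, F) = G² - F (o(G, F) = G*G - F = G² - F)
2999*o(M(-4, 6), 1) = 2999*((14 - 2*(-4)*6 - 2*(-4)*6²)² - 1*1) = 2999*((14 + 48 - 2*(-4)*36)² - 1) = 2999*((14 + 48 + 288)² - 1) = 2999*(350² - 1) = 2999*(122500 - 1) = 2999*122499 = 367374501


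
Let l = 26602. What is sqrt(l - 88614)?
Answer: 2*I*sqrt(15503) ≈ 249.02*I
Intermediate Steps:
sqrt(l - 88614) = sqrt(26602 - 88614) = sqrt(-62012) = 2*I*sqrt(15503)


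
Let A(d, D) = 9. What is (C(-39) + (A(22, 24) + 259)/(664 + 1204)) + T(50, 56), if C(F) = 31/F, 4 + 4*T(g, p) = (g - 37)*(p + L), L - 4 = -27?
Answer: 7693069/72852 ≈ 105.60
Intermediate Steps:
L = -23 (L = 4 - 27 = -23)
T(g, p) = -1 + (-37 + g)*(-23 + p)/4 (T(g, p) = -1 + ((g - 37)*(p - 23))/4 = -1 + ((-37 + g)*(-23 + p))/4 = -1 + (-37 + g)*(-23 + p)/4)
(C(-39) + (A(22, 24) + 259)/(664 + 1204)) + T(50, 56) = (31/(-39) + (9 + 259)/(664 + 1204)) + (847/4 - 37/4*56 - 23/4*50 + (¼)*50*56) = (31*(-1/39) + 268/1868) + (847/4 - 518 - 575/2 + 700) = (-31/39 + 268*(1/1868)) + 425/4 = (-31/39 + 67/467) + 425/4 = -11864/18213 + 425/4 = 7693069/72852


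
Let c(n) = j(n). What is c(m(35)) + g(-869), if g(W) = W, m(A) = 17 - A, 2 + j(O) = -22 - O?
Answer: -875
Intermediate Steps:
j(O) = -24 - O (j(O) = -2 + (-22 - O) = -24 - O)
c(n) = -24 - n
c(m(35)) + g(-869) = (-24 - (17 - 1*35)) - 869 = (-24 - (17 - 35)) - 869 = (-24 - 1*(-18)) - 869 = (-24 + 18) - 869 = -6 - 869 = -875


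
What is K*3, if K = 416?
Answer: 1248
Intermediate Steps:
K*3 = 416*3 = 1248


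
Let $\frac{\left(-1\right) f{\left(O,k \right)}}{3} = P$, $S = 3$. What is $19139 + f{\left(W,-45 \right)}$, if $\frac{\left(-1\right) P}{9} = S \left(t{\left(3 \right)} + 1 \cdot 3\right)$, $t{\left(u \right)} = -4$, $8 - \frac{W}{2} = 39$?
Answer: $19058$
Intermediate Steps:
$W = -62$ ($W = 16 - 78 = -62$)
$P = 27$ ($P = - 9 \cdot 3 \left(-4 + 1 \cdot 3\right) = - 9 \cdot 3 \left(-4 + 3\right) = - 9 \cdot 3 \left(-1\right) = \left(-9\right) \left(-3\right) = 27$)
$f{\left(O,k \right)} = -81$ ($f{\left(O,k \right)} = \left(-3\right) 27 = -81$)
$19139 + f{\left(W,-45 \right)} = 19139 - 81 = 19058$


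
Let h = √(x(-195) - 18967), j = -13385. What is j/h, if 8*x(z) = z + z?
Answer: 26770*I*√76063/76063 ≈ 97.065*I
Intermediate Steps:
x(z) = z/4 (x(z) = (z + z)/8 = (2*z)/8 = z/4)
h = I*√76063/2 (h = √((¼)*(-195) - 18967) = √(-195/4 - 18967) = √(-76063/4) = I*√76063/2 ≈ 137.9*I)
j/h = -13385*(-2*I*√76063/76063) = -(-26770)*I*√76063/76063 = 26770*I*√76063/76063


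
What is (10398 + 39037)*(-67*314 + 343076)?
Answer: 15919948530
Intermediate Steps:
(10398 + 39037)*(-67*314 + 343076) = 49435*(-21038 + 343076) = 49435*322038 = 15919948530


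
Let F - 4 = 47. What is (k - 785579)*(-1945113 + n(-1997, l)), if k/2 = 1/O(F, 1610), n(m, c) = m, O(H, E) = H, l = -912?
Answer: 78010041166970/51 ≈ 1.5296e+12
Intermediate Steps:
F = 51 (F = 4 + 47 = 51)
k = 2/51 ≈ 0.039216
(k - 785579)*(-1945113 + n(-1997, l)) = (2/51 - 785579)*(-1945113 - 1997) = -40064527/51*(-1947110) = 78010041166970/51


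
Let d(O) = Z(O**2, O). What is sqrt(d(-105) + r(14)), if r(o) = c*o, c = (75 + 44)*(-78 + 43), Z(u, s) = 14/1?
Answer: 2*I*sqrt(14574) ≈ 241.45*I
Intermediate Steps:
Z(u, s) = 14 (Z(u, s) = 14*1 = 14)
c = -4165 (c = 119*(-35) = -4165)
d(O) = 14
r(o) = -4165*o
sqrt(d(-105) + r(14)) = sqrt(14 - 4165*14) = sqrt(14 - 58310) = sqrt(-58296) = 2*I*sqrt(14574)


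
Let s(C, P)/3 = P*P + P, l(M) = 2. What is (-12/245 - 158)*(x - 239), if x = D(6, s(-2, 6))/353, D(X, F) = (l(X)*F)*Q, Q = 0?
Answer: 9254558/245 ≈ 37774.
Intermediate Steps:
s(C, P) = 3*P + 3*P² (s(C, P) = 3*(P*P + P) = 3*(P² + P) = 3*(P + P²) = 3*P + 3*P²)
D(X, F) = 0 (D(X, F) = (2*F)*0 = 0)
x = 0 (x = 0/353 = 0*(1/353) = 0)
(-12/245 - 158)*(x - 239) = (-12/245 - 158)*(0 - 239) = (-12*1/245 - 158)*(-239) = (-12/245 - 158)*(-239) = -38722/245*(-239) = 9254558/245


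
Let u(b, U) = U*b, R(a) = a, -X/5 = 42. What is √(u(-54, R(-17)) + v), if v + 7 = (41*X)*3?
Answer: I*√24919 ≈ 157.86*I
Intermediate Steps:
X = -210 (X = -5*42 = -210)
v = -25837 (v = -7 + (41*(-210))*3 = -7 - 8610*3 = -7 - 25830 = -25837)
√(u(-54, R(-17)) + v) = √(-17*(-54) - 25837) = √(918 - 25837) = √(-24919) = I*√24919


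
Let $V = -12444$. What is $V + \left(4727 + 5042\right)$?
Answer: $-2675$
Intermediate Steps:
$V + \left(4727 + 5042\right) = -12444 + \left(4727 + 5042\right) = -12444 + 9769 = -2675$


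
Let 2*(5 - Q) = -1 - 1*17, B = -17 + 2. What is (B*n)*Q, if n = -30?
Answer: 6300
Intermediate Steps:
B = -15
Q = 14 (Q = 5 - (-1 - 1*17)/2 = 5 - (-1 - 17)/2 = 5 - 1/2*(-18) = 5 + 9 = 14)
(B*n)*Q = -15*(-30)*14 = 450*14 = 6300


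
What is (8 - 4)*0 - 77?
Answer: -77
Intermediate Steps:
(8 - 4)*0 - 77 = 4*0 - 77 = 0 - 77 = -77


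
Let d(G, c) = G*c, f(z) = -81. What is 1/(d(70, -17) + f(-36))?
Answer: -1/1271 ≈ -0.00078678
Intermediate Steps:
1/(d(70, -17) + f(-36)) = 1/(70*(-17) - 81) = 1/(-1190 - 81) = 1/(-1271) = -1/1271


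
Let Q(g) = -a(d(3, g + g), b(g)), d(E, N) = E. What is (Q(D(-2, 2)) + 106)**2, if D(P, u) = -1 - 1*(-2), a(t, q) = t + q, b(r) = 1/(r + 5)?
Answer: 380689/36 ≈ 10575.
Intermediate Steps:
b(r) = 1/(5 + r)
a(t, q) = q + t
D(P, u) = 1 (D(P, u) = -1 + 2 = 1)
Q(g) = -3 - 1/(5 + g) (Q(g) = -(1/(5 + g) + 3) = -(3 + 1/(5 + g)) = -3 - 1/(5 + g))
(Q(D(-2, 2)) + 106)**2 = ((-16 - 3*1)/(5 + 1) + 106)**2 = ((-16 - 3)/6 + 106)**2 = ((1/6)*(-19) + 106)**2 = (-19/6 + 106)**2 = (617/6)**2 = 380689/36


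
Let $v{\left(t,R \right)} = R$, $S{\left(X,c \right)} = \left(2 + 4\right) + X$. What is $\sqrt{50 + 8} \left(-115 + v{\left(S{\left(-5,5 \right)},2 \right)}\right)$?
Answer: $- 113 \sqrt{58} \approx -860.58$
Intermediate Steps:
$S{\left(X,c \right)} = 6 + X$
$\sqrt{50 + 8} \left(-115 + v{\left(S{\left(-5,5 \right)},2 \right)}\right) = \sqrt{50 + 8} \left(-115 + 2\right) = \sqrt{58} \left(-113\right) = - 113 \sqrt{58}$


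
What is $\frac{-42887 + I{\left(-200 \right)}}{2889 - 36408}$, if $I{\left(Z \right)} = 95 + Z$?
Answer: $\frac{42992}{33519} \approx 1.2826$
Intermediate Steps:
$\frac{-42887 + I{\left(-200 \right)}}{2889 - 36408} = \frac{-42887 + \left(95 - 200\right)}{2889 - 36408} = \frac{-42887 - 105}{-33519} = \left(-42992\right) \left(- \frac{1}{33519}\right) = \frac{42992}{33519}$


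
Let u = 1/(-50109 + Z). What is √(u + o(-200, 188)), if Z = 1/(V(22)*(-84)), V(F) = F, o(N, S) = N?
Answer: 8*I*√26796957029033531/92601433 ≈ 14.142*I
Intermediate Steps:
Z = -1/1848 (Z = 1/(22*(-84)) = 1/(-1848) = -1/1848 ≈ -0.00054113)
u = -1848/92601433 (u = 1/(-50109 - 1/1848) = 1/(-92601433/1848) = -1848/92601433 ≈ -1.9956e-5)
√(u + o(-200, 188)) = √(-1848/92601433 - 200) = √(-18520288448/92601433) = 8*I*√26796957029033531/92601433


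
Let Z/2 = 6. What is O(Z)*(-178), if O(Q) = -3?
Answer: 534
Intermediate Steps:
Z = 12 (Z = 2*6 = 12)
O(Z)*(-178) = -3*(-178) = 534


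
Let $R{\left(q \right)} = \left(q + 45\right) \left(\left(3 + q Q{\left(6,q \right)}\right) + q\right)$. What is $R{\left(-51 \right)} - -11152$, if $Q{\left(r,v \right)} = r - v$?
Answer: $28882$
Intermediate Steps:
$R{\left(q \right)} = \left(45 + q\right) \left(3 + q + q \left(6 - q\right)\right)$ ($R{\left(q \right)} = \left(q + 45\right) \left(\left(3 + q \left(6 - q\right)\right) + q\right) = \left(45 + q\right) \left(3 + q + q \left(6 - q\right)\right)$)
$R{\left(-51 \right)} - -11152 = \left(135 - \left(-51\right)^{3} - 38 \left(-51\right)^{2} + 318 \left(-51\right)\right) - -11152 = \left(135 - -132651 - 98838 - 16218\right) + 11152 = \left(135 + 132651 - 98838 - 16218\right) + 11152 = 17730 + 11152 = 28882$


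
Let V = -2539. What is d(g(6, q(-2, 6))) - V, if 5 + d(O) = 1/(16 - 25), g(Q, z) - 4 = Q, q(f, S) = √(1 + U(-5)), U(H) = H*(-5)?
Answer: 22805/9 ≈ 2533.9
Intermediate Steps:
U(H) = -5*H
q(f, S) = √26 (q(f, S) = √(1 - 5*(-5)) = √(1 + 25) = √26)
g(Q, z) = 4 + Q
d(O) = -46/9 (d(O) = -5 + 1/(16 - 25) = -5 + 1/(-9) = -5 - ⅑ = -46/9)
d(g(6, q(-2, 6))) - V = -46/9 - 1*(-2539) = -46/9 + 2539 = 22805/9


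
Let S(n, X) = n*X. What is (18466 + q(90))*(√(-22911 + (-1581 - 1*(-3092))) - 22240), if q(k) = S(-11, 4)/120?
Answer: -1232027056/3 + 553969*I*√214/3 ≈ -4.1068e+8 + 2.7013e+6*I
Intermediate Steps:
S(n, X) = X*n
q(k) = -11/30 (q(k) = (4*(-11))/120 = -44*1/120 = -11/30)
(18466 + q(90))*(√(-22911 + (-1581 - 1*(-3092))) - 22240) = (18466 - 11/30)*(√(-22911 + (-1581 - 1*(-3092))) - 22240) = 553969*(√(-22911 + (-1581 + 3092)) - 22240)/30 = 553969*(√(-22911 + 1511) - 22240)/30 = 553969*(√(-21400) - 22240)/30 = 553969*(10*I*√214 - 22240)/30 = 553969*(-22240 + 10*I*√214)/30 = -1232027056/3 + 553969*I*√214/3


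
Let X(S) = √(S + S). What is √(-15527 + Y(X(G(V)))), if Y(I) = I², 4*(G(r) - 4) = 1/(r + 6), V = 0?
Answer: I*√558681/6 ≈ 124.57*I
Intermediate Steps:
G(r) = 4 + 1/(4*(6 + r)) (G(r) = 4 + 1/(4*(r + 6)) = 4 + 1/(4*(6 + r)))
X(S) = √2*√S (X(S) = √(2*S) = √2*√S)
√(-15527 + Y(X(G(V)))) = √(-15527 + (√2*√((97 + 16*0)/(4*(6 + 0))))²) = √(-15527 + (√2*√((¼)*(97 + 0)/6))²) = √(-15527 + (√2*√((¼)*(⅙)*97))²) = √(-15527 + (√2*√(97/24))²) = √(-15527 + (√2*(√582/12))²) = √(-15527 + (√291/6)²) = √(-15527 + 97/12) = √(-186227/12) = I*√558681/6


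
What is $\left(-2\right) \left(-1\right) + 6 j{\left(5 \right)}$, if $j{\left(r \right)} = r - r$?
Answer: $2$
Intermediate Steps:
$j{\left(r \right)} = 0$
$\left(-2\right) \left(-1\right) + 6 j{\left(5 \right)} = \left(-2\right) \left(-1\right) + 6 \cdot 0 = 2 + 0 = 2$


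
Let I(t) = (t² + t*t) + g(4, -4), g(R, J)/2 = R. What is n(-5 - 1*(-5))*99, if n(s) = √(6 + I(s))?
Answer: 99*√14 ≈ 370.42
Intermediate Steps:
g(R, J) = 2*R
I(t) = 8 + 2*t² (I(t) = (t² + t*t) + 2*4 = (t² + t²) + 8 = 2*t² + 8 = 8 + 2*t²)
n(s) = √(14 + 2*s²) (n(s) = √(6 + (8 + 2*s²)) = √(14 + 2*s²))
n(-5 - 1*(-5))*99 = √(14 + 2*(-5 - 1*(-5))²)*99 = √(14 + 2*(-5 + 5)²)*99 = √(14 + 2*0²)*99 = √(14 + 2*0)*99 = √(14 + 0)*99 = √14*99 = 99*√14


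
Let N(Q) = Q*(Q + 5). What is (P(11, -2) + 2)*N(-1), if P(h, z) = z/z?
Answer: -12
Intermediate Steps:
P(h, z) = 1
N(Q) = Q*(5 + Q)
(P(11, -2) + 2)*N(-1) = (1 + 2)*(-(5 - 1)) = 3*(-1*4) = 3*(-4) = -12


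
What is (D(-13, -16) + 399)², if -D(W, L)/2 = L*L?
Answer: 12769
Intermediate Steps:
D(W, L) = -2*L² (D(W, L) = -2*L*L = -2*L²)
(D(-13, -16) + 399)² = (-2*(-16)² + 399)² = (-2*256 + 399)² = (-512 + 399)² = (-113)² = 12769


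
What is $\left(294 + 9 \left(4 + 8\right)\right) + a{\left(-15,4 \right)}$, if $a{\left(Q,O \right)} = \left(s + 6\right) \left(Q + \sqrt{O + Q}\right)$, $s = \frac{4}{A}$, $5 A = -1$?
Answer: $612 - 14 i \sqrt{11} \approx 612.0 - 46.433 i$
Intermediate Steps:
$A = - \frac{1}{5}$ ($A = \frac{1}{5} \left(-1\right) = - \frac{1}{5} \approx -0.2$)
$s = -20$ ($s = \frac{4}{- \frac{1}{5}} = 4 \left(-5\right) = -20$)
$a{\left(Q,O \right)} = - 14 Q - 14 \sqrt{O + Q}$ ($a{\left(Q,O \right)} = \left(-20 + 6\right) \left(Q + \sqrt{O + Q}\right) = - 14 \left(Q + \sqrt{O + Q}\right) = - 14 Q - 14 \sqrt{O + Q}$)
$\left(294 + 9 \left(4 + 8\right)\right) + a{\left(-15,4 \right)} = \left(294 + 9 \left(4 + 8\right)\right) - \left(-210 + 14 \sqrt{4 - 15}\right) = \left(294 + 9 \cdot 12\right) + \left(210 - 14 \sqrt{-11}\right) = \left(294 + 108\right) + \left(210 - 14 i \sqrt{11}\right) = 402 + \left(210 - 14 i \sqrt{11}\right) = 612 - 14 i \sqrt{11}$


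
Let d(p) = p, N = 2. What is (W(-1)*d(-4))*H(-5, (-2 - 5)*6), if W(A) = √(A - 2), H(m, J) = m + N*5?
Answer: -20*I*√3 ≈ -34.641*I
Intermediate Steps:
H(m, J) = 10 + m (H(m, J) = m + 2*5 = m + 10 = 10 + m)
W(A) = √(-2 + A)
(W(-1)*d(-4))*H(-5, (-2 - 5)*6) = (√(-2 - 1)*(-4))*(10 - 5) = (√(-3)*(-4))*5 = ((I*√3)*(-4))*5 = -4*I*√3*5 = -20*I*√3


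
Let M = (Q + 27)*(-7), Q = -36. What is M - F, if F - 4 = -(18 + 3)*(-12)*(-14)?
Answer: 3587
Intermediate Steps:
F = -3524 (F = 4 - (18 + 3)*(-12)*(-14) = 4 - 21*(-12)*(-14) = 4 - (-252)*(-14) = 4 - 1*3528 = 4 - 3528 = -3524)
M = 63 (M = (-36 + 27)*(-7) = -9*(-7) = 63)
M - F = 63 - 1*(-3524) = 63 + 3524 = 3587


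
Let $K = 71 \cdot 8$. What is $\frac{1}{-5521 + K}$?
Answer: $- \frac{1}{4953} \approx -0.0002019$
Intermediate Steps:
$K = 568$
$\frac{1}{-5521 + K} = \frac{1}{-5521 + 568} = \frac{1}{-4953} = - \frac{1}{4953}$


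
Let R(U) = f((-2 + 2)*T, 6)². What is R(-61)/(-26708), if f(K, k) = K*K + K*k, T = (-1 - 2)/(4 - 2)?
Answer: 0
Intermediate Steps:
T = -3/2 ≈ -1.5000
f(K, k) = K² + K*k
R(U) = 0 (R(U) = (((-2 + 2)*(-3/2))*((-2 + 2)*(-3/2) + 6))² = ((0*(-3/2))*(0*(-3/2) + 6))² = (0*(0 + 6))² = (0*6)² = 0² = 0)
R(-61)/(-26708) = 0/(-26708) = 0*(-1/26708) = 0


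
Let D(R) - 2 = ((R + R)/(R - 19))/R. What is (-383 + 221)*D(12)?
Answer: -1944/7 ≈ -277.71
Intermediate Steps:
D(R) = 2 + 2/(-19 + R) (D(R) = 2 + ((R + R)/(R - 19))/R = 2 + ((2*R)/(-19 + R))/R = 2 + (2*R/(-19 + R))/R = 2 + 2/(-19 + R))
(-383 + 221)*D(12) = (-383 + 221)*(2*(-18 + 12)/(-19 + 12)) = -324*(-6)/(-7) = -324*(-1)*(-6)/7 = -162*12/7 = -1944/7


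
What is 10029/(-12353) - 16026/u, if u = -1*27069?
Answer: -24501941/111461119 ≈ -0.21983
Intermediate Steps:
u = -27069
10029/(-12353) - 16026/u = 10029/(-12353) - 16026/(-27069) = 10029*(-1/12353) - 16026*(-1/27069) = -10029/12353 + 5342/9023 = -24501941/111461119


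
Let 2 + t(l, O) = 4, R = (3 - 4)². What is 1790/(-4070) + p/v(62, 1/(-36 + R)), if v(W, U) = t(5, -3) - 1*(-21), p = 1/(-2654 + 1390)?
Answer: -5204295/11832304 ≈ -0.43984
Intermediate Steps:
R = 1 (R = (-1)² = 1)
t(l, O) = 2 (t(l, O) = -2 + 4 = 2)
p = -1/1264 (p = 1/(-1264) = -1/1264 ≈ -0.00079114)
v(W, U) = 23 (v(W, U) = 2 - 1*(-21) = 2 + 21 = 23)
1790/(-4070) + p/v(62, 1/(-36 + R)) = 1790/(-4070) - 1/1264/23 = 1790*(-1/4070) - 1/1264*1/23 = -179/407 - 1/29072 = -5204295/11832304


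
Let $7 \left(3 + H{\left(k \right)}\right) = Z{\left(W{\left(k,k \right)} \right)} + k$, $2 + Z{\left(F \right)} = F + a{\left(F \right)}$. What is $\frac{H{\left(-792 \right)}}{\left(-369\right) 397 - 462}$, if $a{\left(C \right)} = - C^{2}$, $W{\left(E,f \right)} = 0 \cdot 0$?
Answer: $\frac{163}{205737} \approx 0.00079227$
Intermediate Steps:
$W{\left(E,f \right)} = 0$
$Z{\left(F \right)} = -2 + F - F^{2}$ ($Z{\left(F \right)} = -2 - \left(F^{2} - F\right) = -2 + F - F^{2}$)
$H{\left(k \right)} = - \frac{23}{7} + \frac{k}{7}$ ($H{\left(k \right)} = -3 + \frac{\left(-2 + 0 - 0^{2}\right) + k}{7} = -3 + \frac{\left(-2 + 0 - 0\right) + k}{7} = -3 + \frac{\left(-2 + 0 + 0\right) + k}{7} = -3 + \frac{-2 + k}{7} = -3 + \left(- \frac{2}{7} + \frac{k}{7}\right) = - \frac{23}{7} + \frac{k}{7}$)
$\frac{H{\left(-792 \right)}}{\left(-369\right) 397 - 462} = \frac{- \frac{23}{7} + \frac{1}{7} \left(-792\right)}{\left(-369\right) 397 - 462} = \frac{- \frac{23}{7} - \frac{792}{7}}{-146493 - 462} = - \frac{815}{7 \left(-146955\right)} = \left(- \frac{815}{7}\right) \left(- \frac{1}{146955}\right) = \frac{163}{205737}$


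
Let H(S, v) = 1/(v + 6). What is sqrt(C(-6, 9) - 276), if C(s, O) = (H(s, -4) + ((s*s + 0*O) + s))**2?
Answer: sqrt(2617)/2 ≈ 25.578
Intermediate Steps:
H(S, v) = 1/(6 + v)
C(s, O) = (1/2 + s + s**2)**2 (C(s, O) = (1/(6 - 4) + ((s*s + 0*O) + s))**2 = (1/2 + ((s**2 + 0) + s))**2 = (1/2 + (s**2 + s))**2 = (1/2 + (s + s**2))**2 = (1/2 + s + s**2)**2)
sqrt(C(-6, 9) - 276) = sqrt((1 + 2*(-6) + 2*(-6)**2)**2/4 - 276) = sqrt((1 - 12 + 2*36)**2/4 - 276) = sqrt((1 - 12 + 72)**2/4 - 276) = sqrt((1/4)*61**2 - 276) = sqrt((1/4)*3721 - 276) = sqrt(3721/4 - 276) = sqrt(2617/4) = sqrt(2617)/2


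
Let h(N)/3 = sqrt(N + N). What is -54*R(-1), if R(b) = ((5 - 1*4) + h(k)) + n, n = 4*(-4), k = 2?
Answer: 486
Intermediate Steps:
h(N) = 3*sqrt(2)*sqrt(N) (h(N) = 3*sqrt(N + N) = 3*sqrt(2*N) = 3*(sqrt(2)*sqrt(N)) = 3*sqrt(2)*sqrt(N))
n = -16
R(b) = -9 (R(b) = ((5 - 1*4) + 3*sqrt(2)*sqrt(2)) - 16 = ((5 - 4) + 6) - 16 = (1 + 6) - 16 = 7 - 16 = -9)
-54*R(-1) = -54*(-9) = 486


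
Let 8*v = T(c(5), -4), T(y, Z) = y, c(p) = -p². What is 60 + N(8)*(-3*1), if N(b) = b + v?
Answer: 363/8 ≈ 45.375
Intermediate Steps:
v = -25/8 (v = (-1*5²)/8 = (-1*25)/8 = (⅛)*(-25) = -25/8 ≈ -3.1250)
N(b) = -25/8 + b (N(b) = b - 25/8 = -25/8 + b)
60 + N(8)*(-3*1) = 60 + (-25/8 + 8)*(-3*1) = 60 + (39/8)*(-3) = 60 - 117/8 = 363/8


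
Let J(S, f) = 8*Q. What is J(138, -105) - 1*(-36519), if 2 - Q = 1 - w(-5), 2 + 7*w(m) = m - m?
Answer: 255673/7 ≈ 36525.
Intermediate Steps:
w(m) = -2/7 (w(m) = -2/7 + (m - m)/7 = -2/7 + (1/7)*0 = -2/7 + 0 = -2/7)
Q = 5/7 (Q = 2 - (1 - 1*(-2/7)) = 2 - (1 + 2/7) = 2 - 1*9/7 = 2 - 9/7 = 5/7 ≈ 0.71429)
J(S, f) = 40/7 (J(S, f) = 8*(5/7) = 40/7)
J(138, -105) - 1*(-36519) = 40/7 - 1*(-36519) = 40/7 + 36519 = 255673/7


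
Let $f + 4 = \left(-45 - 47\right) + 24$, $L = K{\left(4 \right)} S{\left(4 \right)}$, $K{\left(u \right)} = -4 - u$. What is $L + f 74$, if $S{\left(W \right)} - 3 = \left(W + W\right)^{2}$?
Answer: $-5864$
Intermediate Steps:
$S{\left(W \right)} = 3 + 4 W^{2}$ ($S{\left(W \right)} = 3 + \left(W + W\right)^{2} = 3 + \left(2 W\right)^{2} = 3 + 4 W^{2}$)
$L = -536$ ($L = \left(-4 - 4\right) \left(3 + 4 \cdot 4^{2}\right) = \left(-4 - 4\right) \left(3 + 4 \cdot 16\right) = - 8 \left(3 + 64\right) = \left(-8\right) 67 = -536$)
$f = -72$ ($f = -4 + \left(\left(-45 - 47\right) + 24\right) = -4 + \left(-92 + 24\right) = -4 - 68 = -72$)
$L + f 74 = -536 - 5328 = -5864$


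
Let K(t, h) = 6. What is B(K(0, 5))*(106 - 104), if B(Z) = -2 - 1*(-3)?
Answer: 2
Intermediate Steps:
B(Z) = 1 (B(Z) = -2 + 3 = 1)
B(K(0, 5))*(106 - 104) = 1*(106 - 104) = 1*2 = 2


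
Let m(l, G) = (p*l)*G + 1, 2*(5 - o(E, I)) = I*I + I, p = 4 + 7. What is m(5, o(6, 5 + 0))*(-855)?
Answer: 469395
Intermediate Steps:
p = 11
o(E, I) = 5 - I/2 - I²/2 (o(E, I) = 5 - (I*I + I)/2 = 5 - (I² + I)/2 = 5 - (I + I²)/2 = 5 + (-I/2 - I²/2) = 5 - I/2 - I²/2)
m(l, G) = 1 + 11*G*l (m(l, G) = (11*l)*G + 1 = 11*G*l + 1 = 1 + 11*G*l)
m(5, o(6, 5 + 0))*(-855) = (1 + 11*(5 - (5 + 0)/2 - (5 + 0)²/2)*5)*(-855) = (1 + 11*(5 - ½*5 - ½*5²)*5)*(-855) = (1 + 11*(5 - 5/2 - ½*25)*5)*(-855) = (1 + 11*(5 - 5/2 - 25/2)*5)*(-855) = (1 + 11*(-10)*5)*(-855) = (1 - 550)*(-855) = -549*(-855) = 469395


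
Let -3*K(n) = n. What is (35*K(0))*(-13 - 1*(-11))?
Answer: 0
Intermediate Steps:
K(n) = -n/3
(35*K(0))*(-13 - 1*(-11)) = (35*(-1/3*0))*(-13 - 1*(-11)) = (35*0)*(-13 + 11) = 0*(-2) = 0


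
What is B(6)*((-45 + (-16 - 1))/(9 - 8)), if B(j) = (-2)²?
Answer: -248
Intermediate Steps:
B(j) = 4
B(6)*((-45 + (-16 - 1))/(9 - 8)) = 4*((-45 + (-16 - 1))/(9 - 8)) = 4*((-45 - 17)/1) = 4*(-62*1) = 4*(-62) = -248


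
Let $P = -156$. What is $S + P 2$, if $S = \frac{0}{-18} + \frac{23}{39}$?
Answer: $- \frac{12145}{39} \approx -311.41$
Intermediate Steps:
$S = \frac{23}{39}$ ($S = 0 \left(- \frac{1}{18}\right) + 23 \cdot \frac{1}{39} = 0 + \frac{23}{39} = \frac{23}{39} \approx 0.58974$)
$S + P 2 = \frac{23}{39} - 312 = - \frac{12145}{39}$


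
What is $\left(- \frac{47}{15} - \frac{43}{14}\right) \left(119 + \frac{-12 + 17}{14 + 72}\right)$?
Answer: $- \frac{4447139}{6020} \approx -738.73$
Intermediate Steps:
$\left(- \frac{47}{15} - \frac{43}{14}\right) \left(119 + \frac{-12 + 17}{14 + 72}\right) = \left(\left(-47\right) \frac{1}{15} - \frac{43}{14}\right) \left(119 + \frac{5}{86}\right) = \left(- \frac{47}{15} - \frac{43}{14}\right) \left(119 + 5 \cdot \frac{1}{86}\right) = - \frac{1303 \left(119 + \frac{5}{86}\right)}{210} = \left(- \frac{1303}{210}\right) \frac{10239}{86} = - \frac{4447139}{6020}$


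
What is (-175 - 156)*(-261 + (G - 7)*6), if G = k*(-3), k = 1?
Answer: 106251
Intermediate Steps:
G = -3 (G = 1*(-3) = -3)
(-175 - 156)*(-261 + (G - 7)*6) = (-175 - 156)*(-261 + (-3 - 7)*6) = -331*(-261 - 10*6) = -331*(-261 - 60) = -331*(-321) = 106251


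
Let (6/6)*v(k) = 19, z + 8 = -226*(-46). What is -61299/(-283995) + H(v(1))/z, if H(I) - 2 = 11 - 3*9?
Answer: 5022207/23413810 ≈ 0.21450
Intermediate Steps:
z = 10388 (z = -8 - 226*(-46) = -8 + 10396 = 10388)
v(k) = 19
H(I) = -14 (H(I) = 2 + (11 - 3*9) = 2 + (11 - 27) = 2 - 16 = -14)
-61299/(-283995) + H(v(1))/z = -61299/(-283995) - 14/10388 = -61299*(-1/283995) - 14*1/10388 = 6811/31555 - 1/742 = 5022207/23413810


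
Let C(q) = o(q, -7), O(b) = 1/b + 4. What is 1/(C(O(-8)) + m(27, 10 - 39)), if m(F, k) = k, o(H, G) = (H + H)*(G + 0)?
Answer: -4/333 ≈ -0.012012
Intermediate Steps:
o(H, G) = 2*G*H (o(H, G) = (2*H)*G = 2*G*H)
O(b) = 4 + 1/b
C(q) = -14*q (C(q) = 2*(-7)*q = -14*q)
1/(C(O(-8)) + m(27, 10 - 39)) = 1/(-14*(4 + 1/(-8)) + (10 - 39)) = 1/(-14*(4 - ⅛) - 29) = 1/(-14*31/8 - 29) = 1/(-217/4 - 29) = 1/(-333/4) = -4/333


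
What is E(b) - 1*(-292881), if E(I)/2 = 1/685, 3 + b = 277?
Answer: 200623487/685 ≈ 2.9288e+5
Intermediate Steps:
b = 274 (b = -3 + 277 = 274)
E(I) = 2/685
E(b) - 1*(-292881) = 2/685 - 1*(-292881) = 2/685 + 292881 = 200623487/685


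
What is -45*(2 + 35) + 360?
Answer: -1305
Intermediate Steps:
-45*(2 + 35) + 360 = -45*37 + 360 = -1665 + 360 = -1305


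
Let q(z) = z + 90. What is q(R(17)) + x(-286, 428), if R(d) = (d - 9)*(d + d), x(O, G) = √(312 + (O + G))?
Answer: 362 + √454 ≈ 383.31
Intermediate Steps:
x(O, G) = √(312 + G + O) (x(O, G) = √(312 + (G + O)) = √(312 + G + O))
R(d) = 2*d*(-9 + d) (R(d) = (-9 + d)*(2*d) = 2*d*(-9 + d))
q(z) = 90 + z
q(R(17)) + x(-286, 428) = (90 + 2*17*(-9 + 17)) + √(312 + 428 - 286) = (90 + 2*17*8) + √454 = (90 + 272) + √454 = 362 + √454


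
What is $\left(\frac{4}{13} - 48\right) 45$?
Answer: $- \frac{27900}{13} \approx -2146.2$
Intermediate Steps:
$\left(\frac{4}{13} - 48\right) 45 = \left(- \frac{620}{13}\right) 45 = - \frac{27900}{13}$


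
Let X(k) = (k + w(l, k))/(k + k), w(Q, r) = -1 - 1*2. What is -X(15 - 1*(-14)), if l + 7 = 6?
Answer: -13/29 ≈ -0.44828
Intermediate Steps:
l = -1 (l = -7 + 6 = -1)
w(Q, r) = -3 (w(Q, r) = -1 - 2 = -3)
X(k) = (-3 + k)/(2*k) (X(k) = (k - 3)/(k + k) = (-3 + k)/((2*k)) = (-3 + k)*(1/(2*k)) = (-3 + k)/(2*k))
-X(15 - 1*(-14)) = -(-3 + (15 - 1*(-14)))/(2*(15 - 1*(-14))) = -(-3 + (15 + 14))/(2*(15 + 14)) = -(-3 + 29)/(2*29) = -26/(2*29) = -1*13/29 = -13/29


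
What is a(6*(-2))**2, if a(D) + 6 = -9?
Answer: 225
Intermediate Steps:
a(D) = -15 (a(D) = -6 - 9 = -15)
a(6*(-2))**2 = (-15)**2 = 225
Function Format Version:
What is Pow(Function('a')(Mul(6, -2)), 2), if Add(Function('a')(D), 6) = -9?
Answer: 225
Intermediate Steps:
Function('a')(D) = -15 (Function('a')(D) = Add(-6, -9) = -15)
Pow(Function('a')(Mul(6, -2)), 2) = Pow(-15, 2) = 225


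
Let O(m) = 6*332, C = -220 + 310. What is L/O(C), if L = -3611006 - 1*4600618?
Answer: -342151/83 ≈ -4122.3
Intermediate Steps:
C = 90
O(m) = 1992
L = -8211624 (L = -3611006 - 4600618 = -8211624)
L/O(C) = -8211624/1992 = -8211624*1/1992 = -342151/83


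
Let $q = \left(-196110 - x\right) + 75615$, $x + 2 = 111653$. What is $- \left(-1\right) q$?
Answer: $-232146$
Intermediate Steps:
$x = 111651$ ($x = -2 + 111653 = 111651$)
$q = -232146$ ($q = \left(-196110 - 111651\right) + 75615 = -307761 + 75615 = -232146$)
$- \left(-1\right) q = - \left(-1\right) \left(-232146\right) = \left(-1\right) 232146 = -232146$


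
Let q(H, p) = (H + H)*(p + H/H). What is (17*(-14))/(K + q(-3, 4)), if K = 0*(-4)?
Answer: 119/15 ≈ 7.9333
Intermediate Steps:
K = 0
q(H, p) = 2*H*(1 + p) (q(H, p) = (2*H)*(p + 1) = (2*H)*(1 + p) = 2*H*(1 + p))
(17*(-14))/(K + q(-3, 4)) = (17*(-14))/(0 + 2*(-3)*(1 + 4)) = -238/(0 + 2*(-3)*5) = -238/(0 - 30) = -238/(-30) = -238*(-1/30) = 119/15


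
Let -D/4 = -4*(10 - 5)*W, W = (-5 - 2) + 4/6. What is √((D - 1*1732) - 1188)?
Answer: 2*I*√7710/3 ≈ 58.538*I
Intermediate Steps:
W = -19/3 (W = -7 + 4*(⅙) = -7 + ⅔ = -19/3 ≈ -6.3333)
D = -1520/3 (D = -(-16)*(10 - 5)*(-19/3) = -(-16)*5*(-19/3) = -(-16)*(-95)/3 = -4*380/3 = -1520/3 ≈ -506.67)
√((D - 1*1732) - 1188) = √((-1520/3 - 1*1732) - 1188) = √((-1520/3 - 1732) - 1188) = √(-6716/3 - 1188) = √(-10280/3) = 2*I*√7710/3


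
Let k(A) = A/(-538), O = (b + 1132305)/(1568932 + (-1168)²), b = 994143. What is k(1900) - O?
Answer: -839628178/197254741 ≈ -4.2566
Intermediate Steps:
O = 531612/733289 (O = (994143 + 1132305)/(1568932 + (-1168)²) = 2126448/(1568932 + 1364224) = 2126448/2933156 = 2126448*(1/2933156) = 531612/733289 ≈ 0.72497)
k(A) = -A/538 (k(A) = A*(-1/538) = -A/538)
k(1900) - O = -1/538*1900 - 1*531612/733289 = -950/269 - 531612/733289 = -839628178/197254741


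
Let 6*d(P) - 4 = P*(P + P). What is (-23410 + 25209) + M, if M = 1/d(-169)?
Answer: 17128280/9521 ≈ 1799.0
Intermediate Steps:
d(P) = 2/3 + P**2/3 (d(P) = 2/3 + (P*(P + P))/6 = 2/3 + (P*(2*P))/6 = 2/3 + (2*P**2)/6 = 2/3 + P**2/3)
M = 1/9521 (M = 1/(2/3 + (1/3)*(-169)**2) = 1/(2/3 + (1/3)*28561) = 1/(2/3 + 28561/3) = 1/9521 ≈ 0.00010503)
(-23410 + 25209) + M = (-23410 + 25209) + 1/9521 = 1799 + 1/9521 = 17128280/9521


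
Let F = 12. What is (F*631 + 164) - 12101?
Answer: -4365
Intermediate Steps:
(F*631 + 164) - 12101 = (12*631 + 164) - 12101 = (7572 + 164) - 12101 = 7736 - 12101 = -4365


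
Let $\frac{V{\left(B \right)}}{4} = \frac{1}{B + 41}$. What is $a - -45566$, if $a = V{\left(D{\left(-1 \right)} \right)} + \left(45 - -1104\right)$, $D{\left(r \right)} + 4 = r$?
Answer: $\frac{420436}{9} \approx 46715.0$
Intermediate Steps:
$D{\left(r \right)} = -4 + r$
$V{\left(B \right)} = \frac{4}{41 + B}$ ($V{\left(B \right)} = \frac{4}{B + 41} = \frac{4}{41 + B}$)
$a = \frac{10342}{9}$ ($a = \frac{4}{41 - 5} + \left(45 - -1104\right) = \frac{4}{41 - 5} + \left(45 + 1104\right) = \frac{4}{36} + 1149 = 4 \cdot \frac{1}{36} + 1149 = \frac{1}{9} + 1149 = \frac{10342}{9} \approx 1149.1$)
$a - -45566 = \frac{10342}{9} - -45566 = \frac{10342}{9} + 45566 = \frac{420436}{9}$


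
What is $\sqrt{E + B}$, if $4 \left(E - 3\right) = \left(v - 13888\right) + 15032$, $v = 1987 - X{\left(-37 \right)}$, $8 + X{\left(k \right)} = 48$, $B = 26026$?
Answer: $\frac{\sqrt{107207}}{2} \approx 163.71$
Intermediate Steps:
$X{\left(k \right)} = 40$ ($X{\left(k \right)} = -8 + 48 = 40$)
$v = 1947$ ($v = 1987 - 40 = 1947$)
$E = \frac{3103}{4}$ ($E = 3 + \frac{\left(1947 - 13888\right) + 15032}{4} = 3 + \frac{-11941 + 15032}{4} = 3 + \frac{1}{4} \cdot 3091 = 3 + \frac{3091}{4} = \frac{3103}{4} \approx 775.75$)
$\sqrt{E + B} = \sqrt{\frac{3103}{4} + 26026} = \sqrt{\frac{107207}{4}} = \frac{\sqrt{107207}}{2}$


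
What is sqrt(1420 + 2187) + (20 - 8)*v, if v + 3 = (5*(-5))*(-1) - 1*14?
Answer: 96 + sqrt(3607) ≈ 156.06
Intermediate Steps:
v = 8 (v = -3 + ((5*(-5))*(-1) - 1*14) = -3 + (-25*(-1) - 14) = -3 + (25 - 14) = -3 + 11 = 8)
sqrt(1420 + 2187) + (20 - 8)*v = sqrt(1420 + 2187) + (20 - 8)*8 = sqrt(3607) + 12*8 = sqrt(3607) + 96 = 96 + sqrt(3607)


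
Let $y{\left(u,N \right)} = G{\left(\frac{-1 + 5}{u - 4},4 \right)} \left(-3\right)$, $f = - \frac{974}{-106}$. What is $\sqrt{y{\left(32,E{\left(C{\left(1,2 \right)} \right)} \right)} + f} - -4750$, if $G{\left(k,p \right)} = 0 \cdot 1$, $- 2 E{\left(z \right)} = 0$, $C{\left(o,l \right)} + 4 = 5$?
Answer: $4750 + \frac{\sqrt{25811}}{53} \approx 4753.0$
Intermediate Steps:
$C{\left(o,l \right)} = 1$ ($C{\left(o,l \right)} = -4 + 5 = 1$)
$f = \frac{487}{53}$ ($f = \left(-974\right) \left(- \frac{1}{106}\right) = \frac{487}{53} \approx 9.1887$)
$E{\left(z \right)} = 0$ ($E{\left(z \right)} = \left(- \frac{1}{2}\right) 0 = 0$)
$G{\left(k,p \right)} = 0$
$y{\left(u,N \right)} = 0$ ($y{\left(u,N \right)} = 0 \left(-3\right) = 0$)
$\sqrt{y{\left(32,E{\left(C{\left(1,2 \right)} \right)} \right)} + f} - -4750 = \sqrt{0 + \frac{487}{53}} - -4750 = \sqrt{\frac{487}{53}} + 4750 = \frac{\sqrt{25811}}{53} + 4750 = 4750 + \frac{\sqrt{25811}}{53}$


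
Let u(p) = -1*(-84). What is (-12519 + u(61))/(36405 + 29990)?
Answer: -2487/13279 ≈ -0.18729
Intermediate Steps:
u(p) = 84
(-12519 + u(61))/(36405 + 29990) = (-12519 + 84)/(36405 + 29990) = -12435/66395 = -12435*1/66395 = -2487/13279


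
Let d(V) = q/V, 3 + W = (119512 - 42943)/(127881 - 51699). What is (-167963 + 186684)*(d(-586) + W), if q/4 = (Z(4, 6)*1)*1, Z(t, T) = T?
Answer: -283582244615/7440442 ≈ -38114.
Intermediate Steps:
W = -50659/25394 (W = -3 + (119512 - 42943)/(127881 - 51699) = -3 + 76569/76182 = -3 + 76569*(1/76182) = -3 + 25523/25394 = -50659/25394 ≈ -1.9949)
q = 24 (q = 4*((6*1)*1) = 4*(6*1) = 4*6 = 24)
d(V) = 24/V
(-167963 + 186684)*(d(-586) + W) = (-167963 + 186684)*(24/(-586) - 50659/25394) = 18721*(24*(-1/586) - 50659/25394) = 18721*(-12/293 - 50659/25394) = 18721*(-15147815/7440442) = -283582244615/7440442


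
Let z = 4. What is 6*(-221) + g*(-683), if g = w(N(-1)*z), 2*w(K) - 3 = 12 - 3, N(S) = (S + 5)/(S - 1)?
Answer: -5424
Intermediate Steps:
N(S) = (5 + S)/(-1 + S)
w(K) = 6 (w(K) = 3/2 + (12 - 3)/2 = 3/2 + (½)*9 = 3/2 + 9/2 = 6)
g = 6
6*(-221) + g*(-683) = 6*(-221) + 6*(-683) = -1326 - 4098 = -5424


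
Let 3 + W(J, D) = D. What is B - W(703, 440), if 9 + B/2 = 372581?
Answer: 744707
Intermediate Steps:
W(J, D) = -3 + D
B = 745144 (B = -18 + 2*372581 = -18 + 745162 = 745144)
B - W(703, 440) = 745144 - (-3 + 440) = 745144 - 1*437 = 745144 - 437 = 744707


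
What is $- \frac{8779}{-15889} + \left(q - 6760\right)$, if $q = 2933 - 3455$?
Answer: $- \frac{115694919}{15889} \approx -7281.4$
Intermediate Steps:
$q = -522$
$- \frac{8779}{-15889} + \left(q - 6760\right) = - \frac{8779}{-15889} - 7282 = \left(-8779\right) \left(- \frac{1}{15889}\right) - 7282 = \frac{8779}{15889} - 7282 = - \frac{115694919}{15889}$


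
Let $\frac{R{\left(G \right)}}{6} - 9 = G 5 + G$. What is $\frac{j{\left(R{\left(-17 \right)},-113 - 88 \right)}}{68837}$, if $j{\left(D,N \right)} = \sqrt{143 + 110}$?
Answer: $\frac{\sqrt{253}}{68837} \approx 0.00023107$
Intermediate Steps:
$R{\left(G \right)} = 54 + 36 G$ ($R{\left(G \right)} = 54 + 6 \left(G 5 + G\right) = 54 + 6 \left(5 G + G\right) = 54 + 6 \cdot 6 G = 54 + 36 G$)
$j{\left(D,N \right)} = \sqrt{253}$
$\frac{j{\left(R{\left(-17 \right)},-113 - 88 \right)}}{68837} = \frac{\sqrt{253}}{68837}$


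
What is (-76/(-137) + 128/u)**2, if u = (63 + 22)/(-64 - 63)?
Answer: 4931117654544/135606025 ≈ 36364.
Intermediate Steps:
u = -85/127 (u = 85/(-127) = 85*(-1/127) = -85/127 ≈ -0.66929)
(-76/(-137) + 128/u)**2 = (-76/(-137) + 128/(-85/127))**2 = (-76*(-1/137) + 128*(-127/85))**2 = (76/137 - 16256/85)**2 = (-2220612/11645)**2 = 4931117654544/135606025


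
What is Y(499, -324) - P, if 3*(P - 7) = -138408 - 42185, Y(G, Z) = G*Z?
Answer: -304456/3 ≈ -1.0149e+5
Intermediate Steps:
P = -180572/3 (P = 7 + (-138408 - 42185)/3 = 7 + (⅓)*(-180593) = 7 - 180593/3 = -180572/3 ≈ -60191.)
Y(499, -324) - P = 499*(-324) - 1*(-180572/3) = -161676 + 180572/3 = -304456/3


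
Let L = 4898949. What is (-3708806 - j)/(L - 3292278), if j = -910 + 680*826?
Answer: -1423192/535557 ≈ -2.6574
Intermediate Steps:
j = 560770 (j = -910 + 561680 = 560770)
(-3708806 - j)/(L - 3292278) = (-3708806 - 1*560770)/(4898949 - 3292278) = (-3708806 - 560770)/1606671 = -4269576*1/1606671 = -1423192/535557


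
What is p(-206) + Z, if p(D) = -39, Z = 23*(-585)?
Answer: -13494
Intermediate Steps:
Z = -13455
p(-206) + Z = -39 - 13455 = -13494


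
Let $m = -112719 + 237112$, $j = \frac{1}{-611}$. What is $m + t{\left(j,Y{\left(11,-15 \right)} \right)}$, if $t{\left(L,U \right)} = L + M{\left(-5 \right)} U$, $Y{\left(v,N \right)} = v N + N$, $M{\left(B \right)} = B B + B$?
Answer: $\frac{73804522}{611} \approx 1.2079 \cdot 10^{5}$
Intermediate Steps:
$M{\left(B \right)} = B + B^{2}$ ($M{\left(B \right)} = B^{2} + B = B + B^{2}$)
$j = - \frac{1}{611} \approx -0.0016367$
$m = 124393$
$Y{\left(v,N \right)} = N + N v$ ($Y{\left(v,N \right)} = N v + N = N + N v$)
$t{\left(L,U \right)} = L + 20 U$ ($t{\left(L,U \right)} = L + - 5 \left(1 - 5\right) U = L + \left(-5\right) \left(-4\right) U = L + 20 U$)
$m + t{\left(j,Y{\left(11,-15 \right)} \right)} = 124393 + \left(- \frac{1}{611} + 20 \left(- 15 \left(1 + 11\right)\right)\right) = 124393 + \left(- \frac{1}{611} + 20 \left(\left(-15\right) 12\right)\right) = 124393 + \left(- \frac{1}{611} + 20 \left(-180\right)\right) = 124393 - \frac{2199601}{611} = \frac{73804522}{611}$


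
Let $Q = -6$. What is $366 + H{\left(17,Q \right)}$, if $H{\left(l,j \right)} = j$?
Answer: $360$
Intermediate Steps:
$366 + H{\left(17,Q \right)} = 366 - 6 = 360$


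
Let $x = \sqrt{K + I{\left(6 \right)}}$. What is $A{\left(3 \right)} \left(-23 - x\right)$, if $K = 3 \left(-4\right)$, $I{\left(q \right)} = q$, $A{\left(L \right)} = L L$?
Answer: $-207 - 9 i \sqrt{6} \approx -207.0 - 22.045 i$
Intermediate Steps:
$A{\left(L \right)} = L^{2}$
$K = -12$
$x = i \sqrt{6}$ ($x = \sqrt{-12 + 6} = \sqrt{-6} = i \sqrt{6} \approx 2.4495 i$)
$A{\left(3 \right)} \left(-23 - x\right) = 3^{2} \left(-23 - i \sqrt{6}\right) = 9 \left(-23 - i \sqrt{6}\right) = -207 - 9 i \sqrt{6}$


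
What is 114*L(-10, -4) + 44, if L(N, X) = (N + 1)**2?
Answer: 9278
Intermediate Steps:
L(N, X) = (1 + N)**2
114*L(-10, -4) + 44 = 114*(1 - 10)**2 + 44 = 114*(-9)**2 + 44 = 114*81 + 44 = 9234 + 44 = 9278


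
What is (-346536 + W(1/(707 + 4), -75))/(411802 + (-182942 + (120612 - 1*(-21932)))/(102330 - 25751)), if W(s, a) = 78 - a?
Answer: -26525663757/31535344960 ≈ -0.84114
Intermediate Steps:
(-346536 + W(1/(707 + 4), -75))/(411802 + (-182942 + (120612 - 1*(-21932)))/(102330 - 25751)) = (-346536 + (78 - 1*(-75)))/(411802 + (-182942 + (120612 - 1*(-21932)))/(102330 - 25751)) = (-346536 + (78 + 75))/(411802 + (-182942 + (120612 + 21932))/76579) = (-346536 + 153)/(411802 + (-182942 + 142544)*(1/76579)) = -346383/(411802 - 40398*1/76579) = -346383/(411802 - 40398/76579) = -346383/31535344960/76579 = -346383*76579/31535344960 = -26525663757/31535344960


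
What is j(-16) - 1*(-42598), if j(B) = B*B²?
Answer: 38502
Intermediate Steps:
j(B) = B³
j(-16) - 1*(-42598) = (-16)³ - 1*(-42598) = -4096 + 42598 = 38502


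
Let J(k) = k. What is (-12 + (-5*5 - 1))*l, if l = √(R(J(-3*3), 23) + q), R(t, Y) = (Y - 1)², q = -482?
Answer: -38*√2 ≈ -53.740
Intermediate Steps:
R(t, Y) = (-1 + Y)²
l = √2 (l = √((-1 + 23)² - 482) = √(22² - 482) = √(484 - 482) = √2 ≈ 1.4142)
(-12 + (-5*5 - 1))*l = (-12 + (-5*5 - 1))*√2 = (-12 + (-25 - 1))*√2 = (-12 - 26)*√2 = -38*√2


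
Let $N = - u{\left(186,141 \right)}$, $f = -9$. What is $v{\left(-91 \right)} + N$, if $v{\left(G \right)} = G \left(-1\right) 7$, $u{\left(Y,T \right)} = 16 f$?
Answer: $781$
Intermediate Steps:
$u{\left(Y,T \right)} = -144$ ($u{\left(Y,T \right)} = 16 \left(-9\right) = -144$)
$v{\left(G \right)} = - 7 G$ ($v{\left(G \right)} = - G 7 = - 7 G$)
$N = 144$ ($N = \left(-1\right) \left(-144\right) = 144$)
$v{\left(-91 \right)} + N = \left(-7\right) \left(-91\right) + 144 = 637 + 144 = 781$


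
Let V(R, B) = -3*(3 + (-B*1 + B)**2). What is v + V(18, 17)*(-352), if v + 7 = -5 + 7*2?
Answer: 3170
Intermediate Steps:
V(R, B) = -9 (V(R, B) = -3*(3 + (-B + B)**2) = -3*(3 + 0**2) = -3*(3 + 0) = -3*3 = -9)
v = 2 (v = -7 + (-5 + 7*2) = -7 + (-5 + 14) = -7 + 9 = 2)
v + V(18, 17)*(-352) = 2 - 9*(-352) = 2 + 3168 = 3170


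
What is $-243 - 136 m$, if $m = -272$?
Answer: $36749$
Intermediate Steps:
$-243 - 136 m = -243 - -36992 = -243 + 36992 = 36749$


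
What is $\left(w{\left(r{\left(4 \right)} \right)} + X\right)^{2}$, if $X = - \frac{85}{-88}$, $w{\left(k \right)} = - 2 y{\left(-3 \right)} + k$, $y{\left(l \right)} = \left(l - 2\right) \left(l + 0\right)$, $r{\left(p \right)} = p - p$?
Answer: $\frac{6528025}{7744} \approx 842.98$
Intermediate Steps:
$r{\left(p \right)} = 0$
$y{\left(l \right)} = l \left(-2 + l\right)$ ($y{\left(l \right)} = \left(-2 + l\right) l = l \left(-2 + l\right)$)
$w{\left(k \right)} = -30 + k$ ($w{\left(k \right)} = - 2 \left(- 3 \left(-2 - 3\right)\right) + k = - 2 \left(\left(-3\right) \left(-5\right)\right) + k = \left(-2\right) 15 + k = -30 + k$)
$X = \frac{85}{88}$ ($X = \left(-85\right) \left(- \frac{1}{88}\right) = \frac{85}{88} \approx 0.96591$)
$\left(w{\left(r{\left(4 \right)} \right)} + X\right)^{2} = \left(\left(-30 + 0\right) + \frac{85}{88}\right)^{2} = \left(-30 + \frac{85}{88}\right)^{2} = \left(- \frac{2555}{88}\right)^{2} = \frac{6528025}{7744}$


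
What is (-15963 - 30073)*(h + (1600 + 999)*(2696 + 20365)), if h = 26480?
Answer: -2760411506684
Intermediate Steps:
(-15963 - 30073)*(h + (1600 + 999)*(2696 + 20365)) = (-15963 - 30073)*(26480 + (1600 + 999)*(2696 + 20365)) = -46036*(26480 + 2599*23061) = -46036*(26480 + 59935539) = -46036*59962019 = -2760411506684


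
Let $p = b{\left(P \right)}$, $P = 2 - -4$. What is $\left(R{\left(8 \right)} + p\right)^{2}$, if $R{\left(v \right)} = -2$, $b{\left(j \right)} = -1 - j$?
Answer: $81$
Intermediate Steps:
$P = 6$ ($P = 2 + 4 = 6$)
$p = -7$ ($p = -1 - 6 = -7$)
$\left(R{\left(8 \right)} + p\right)^{2} = \left(-2 - 7\right)^{2} = \left(-9\right)^{2} = 81$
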